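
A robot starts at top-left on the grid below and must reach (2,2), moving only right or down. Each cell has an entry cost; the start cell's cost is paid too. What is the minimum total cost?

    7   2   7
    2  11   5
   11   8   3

24

Best path: (0,0) → (0,1) → (0,2) → (1,2) → (2,2)
Cost: 7 + 2 + 7 + 5 + 3 = 24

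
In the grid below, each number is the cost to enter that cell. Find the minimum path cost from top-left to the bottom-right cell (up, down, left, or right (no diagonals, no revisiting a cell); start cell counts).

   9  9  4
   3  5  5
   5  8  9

Cheapest: (0,0) (1,0) (1,1) (1,2) (2,2)
  9 + 3 + 5 + 5 + 9 = 31

31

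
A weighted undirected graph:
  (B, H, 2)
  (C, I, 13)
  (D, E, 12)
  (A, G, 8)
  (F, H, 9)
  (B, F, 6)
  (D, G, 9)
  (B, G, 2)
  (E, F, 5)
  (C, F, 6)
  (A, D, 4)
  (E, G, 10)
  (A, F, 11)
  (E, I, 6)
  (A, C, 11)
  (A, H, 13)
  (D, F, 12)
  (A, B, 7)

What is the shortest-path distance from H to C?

Checking several routes:
H→F→C: 9 + 6 = 15
H→B→A→C: 2 + 7 + 11 = 20
H→B→G→E→F→C: 2 + 2 + 10 + 5 + 6 = 25
H→A→C: 13 + 11 = 24
H→B→F→C: 2 + 6 + 6 = 14
H→B→G→A→C: 2 + 2 + 8 + 11 = 23
The minimum is 14.

14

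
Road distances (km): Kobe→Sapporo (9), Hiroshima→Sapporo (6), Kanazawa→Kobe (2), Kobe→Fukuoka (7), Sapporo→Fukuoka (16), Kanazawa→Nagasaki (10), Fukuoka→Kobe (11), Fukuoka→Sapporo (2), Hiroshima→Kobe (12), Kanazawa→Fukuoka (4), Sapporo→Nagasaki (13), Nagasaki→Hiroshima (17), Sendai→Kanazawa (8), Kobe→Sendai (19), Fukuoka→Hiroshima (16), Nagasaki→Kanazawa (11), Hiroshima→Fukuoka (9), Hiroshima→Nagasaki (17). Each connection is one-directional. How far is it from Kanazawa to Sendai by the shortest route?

Comparing a few candidate routes:
Kanazawa→Fukuoka→Sapporo→Nagasaki→Hiroshima→Kobe→Sendai: 4 + 2 + 13 + 17 + 12 + 19 = 67
Kanazawa→Nagasaki→Hiroshima→Kobe→Sendai: 10 + 17 + 12 + 19 = 58
Kanazawa→Fukuoka→Hiroshima→Kobe→Sendai: 4 + 16 + 12 + 19 = 51
Kanazawa→Kobe→Sendai: 2 + 19 = 21
Kanazawa→Nagasaki→Hiroshima→Fukuoka→Kobe→Sendai: 10 + 17 + 9 + 11 + 19 = 66
Kanazawa→Fukuoka→Kobe→Sendai: 4 + 11 + 19 = 34
Shortest: 21 km.

21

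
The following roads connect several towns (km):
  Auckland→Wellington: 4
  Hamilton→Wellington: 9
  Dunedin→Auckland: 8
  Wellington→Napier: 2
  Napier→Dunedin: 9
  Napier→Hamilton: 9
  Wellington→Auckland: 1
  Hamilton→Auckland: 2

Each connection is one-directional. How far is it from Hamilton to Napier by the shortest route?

Routes from Hamilton to Napier:
Hamilton→Wellington→Napier: 9 + 2 = 11
Hamilton→Auckland→Wellington→Napier: 2 + 4 + 2 = 8
Best route has total 8 km.

8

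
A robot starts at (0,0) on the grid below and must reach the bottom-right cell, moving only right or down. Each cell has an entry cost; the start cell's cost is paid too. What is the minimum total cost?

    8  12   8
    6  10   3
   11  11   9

Cheapest: r0c0 → r1c0 → r1c1 → r1c2 → r2c2
  8 + 6 + 10 + 3 + 9 = 36
(Top row then right column would cost 40.)

36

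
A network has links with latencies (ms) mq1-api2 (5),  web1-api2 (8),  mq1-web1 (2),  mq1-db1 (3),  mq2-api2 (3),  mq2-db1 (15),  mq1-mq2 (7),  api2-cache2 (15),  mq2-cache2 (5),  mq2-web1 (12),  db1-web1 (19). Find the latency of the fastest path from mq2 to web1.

A few of the mq2→web1 routes:
mq2-api2-mq1-web1: 3 + 5 + 2 = 10
mq2-mq1-web1: 7 + 2 = 9
mq2-api2-web1: 3 + 8 = 11
Shortest: 9 ms.

9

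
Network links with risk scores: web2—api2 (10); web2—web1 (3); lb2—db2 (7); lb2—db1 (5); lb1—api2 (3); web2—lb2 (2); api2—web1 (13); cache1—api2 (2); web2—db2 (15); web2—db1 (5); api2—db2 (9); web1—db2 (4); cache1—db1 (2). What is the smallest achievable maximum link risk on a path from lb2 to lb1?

5

A few of the lb2→lb1 routes:
lb2 → db1 → cache1 → api2 → lb1: max(5, 2, 2, 3) = 5
lb2 → db1 → web2 → web1 → db2 → api2 → lb1: max(5, 5, 3, 4, 9, 3) = 9
lb2 → db2 → api2 → lb1: max(7, 9, 3) = 9
lb2 → db2 → web1 → web2 → db1 → cache1 → api2 → lb1: max(7, 4, 3, 5, 2, 2, 3) = 7
lb2 → web2 → db1 → cache1 → api2 → lb1: max(2, 5, 2, 2, 3) = 5
lb2 → web2 → web1 → db2 → api2 → lb1: max(2, 3, 4, 9, 3) = 9
Smallest bottleneck: 5.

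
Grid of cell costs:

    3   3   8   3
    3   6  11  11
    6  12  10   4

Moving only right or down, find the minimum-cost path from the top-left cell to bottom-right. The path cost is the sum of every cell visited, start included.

32

Take (0,0)→(0,1)→(0,2)→(0,3)→(1,3)→(2,3) for a total of 3 + 3 + 8 + 3 + 11 + 4 = 32.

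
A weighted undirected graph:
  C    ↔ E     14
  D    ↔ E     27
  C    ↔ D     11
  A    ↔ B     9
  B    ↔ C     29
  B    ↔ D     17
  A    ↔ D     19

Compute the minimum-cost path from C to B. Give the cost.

28

Some routes from C to B:
C -> B: 29
C -> D -> A -> B: 11 + 19 + 9 = 39
C -> E -> D -> B: 14 + 27 + 17 = 58
C -> D -> B: 11 + 17 = 28
Shortest: 28.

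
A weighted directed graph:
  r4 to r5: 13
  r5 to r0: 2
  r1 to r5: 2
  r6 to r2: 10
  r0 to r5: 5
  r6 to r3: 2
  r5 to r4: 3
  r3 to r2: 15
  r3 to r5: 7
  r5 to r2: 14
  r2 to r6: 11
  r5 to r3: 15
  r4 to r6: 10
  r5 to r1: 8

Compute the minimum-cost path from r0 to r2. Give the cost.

Routes from r0 to r2:
r0→r5→r4→r6→r2: 5 + 3 + 10 + 10 = 28
r0→r5→r2: 5 + 14 = 19
r0→r5→r3→r2: 5 + 15 + 15 = 35
r0→r5→r4→r6→r3→r2: 5 + 3 + 10 + 2 + 15 = 35
The minimum is 19.

19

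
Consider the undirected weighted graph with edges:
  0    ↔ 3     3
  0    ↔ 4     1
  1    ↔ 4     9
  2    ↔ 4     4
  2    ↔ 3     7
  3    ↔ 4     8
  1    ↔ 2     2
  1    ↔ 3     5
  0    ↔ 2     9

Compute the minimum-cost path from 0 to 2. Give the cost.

Checking several routes:
0 -> 3 -> 1 -> 2: 3 + 5 + 2 = 10
0 -> 4 -> 2: 1 + 4 = 5
0 -> 2: 9
0 -> 3 -> 2: 3 + 7 = 10
The minimum is 5.

5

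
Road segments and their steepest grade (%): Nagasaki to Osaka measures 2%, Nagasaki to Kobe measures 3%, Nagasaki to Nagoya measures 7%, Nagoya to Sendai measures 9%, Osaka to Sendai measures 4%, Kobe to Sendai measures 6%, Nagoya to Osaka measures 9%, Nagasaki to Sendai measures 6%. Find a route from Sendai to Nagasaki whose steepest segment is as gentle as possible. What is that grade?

4

Comparing a few candidate routes:
Sendai→Osaka→Nagasaki: max(4, 2) = 4
Sendai→Nagasaki: max(6) = 6
Sendai→Kobe→Nagasaki: max(6, 3) = 6
The minimum achievable maximum is 4%.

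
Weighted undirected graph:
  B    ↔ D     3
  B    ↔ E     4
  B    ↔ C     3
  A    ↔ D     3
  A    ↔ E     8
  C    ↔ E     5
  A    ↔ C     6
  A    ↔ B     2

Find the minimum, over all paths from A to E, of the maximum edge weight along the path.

4

Comparing a few candidate routes:
A→D→B→C→E: max(3, 3, 3, 5) = 5
A→C→B→E: max(6, 3, 4) = 6
A→D→B→E: max(3, 3, 4) = 4
A→B→C→E: max(2, 3, 5) = 5
A→C→E: max(6, 5) = 6
A→B→E: max(2, 4) = 4
The minimum achievable maximum is 4.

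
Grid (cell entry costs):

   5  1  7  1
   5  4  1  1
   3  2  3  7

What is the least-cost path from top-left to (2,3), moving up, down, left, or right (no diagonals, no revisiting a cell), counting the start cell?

19

One optimal route is (0,0) -> (0,1) -> (1,1) -> (1,2) -> (1,3) -> (2,3).
Its cost is 5 + 1 + 4 + 1 + 1 + 7 = 19.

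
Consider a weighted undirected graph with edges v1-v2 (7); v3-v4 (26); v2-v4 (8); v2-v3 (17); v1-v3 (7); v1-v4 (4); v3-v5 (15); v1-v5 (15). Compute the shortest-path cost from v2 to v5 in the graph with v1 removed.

Routes from v2 to v5 avoiding v1:
v2 - v4 - v3 - v5: 8 + 26 + 15 = 49
v2 - v3 - v5: 17 + 15 = 32
Best route has total 32.

32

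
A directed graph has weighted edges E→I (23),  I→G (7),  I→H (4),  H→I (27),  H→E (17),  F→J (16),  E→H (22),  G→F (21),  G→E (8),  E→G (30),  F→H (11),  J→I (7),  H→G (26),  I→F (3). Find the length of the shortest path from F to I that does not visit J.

38

Candidate routes:
F -> H -> I: 11 + 27 = 38
F -> H -> G -> E -> I: 11 + 26 + 8 + 23 = 68
F -> H -> E -> I: 11 + 17 + 23 = 51
Best route has total 38.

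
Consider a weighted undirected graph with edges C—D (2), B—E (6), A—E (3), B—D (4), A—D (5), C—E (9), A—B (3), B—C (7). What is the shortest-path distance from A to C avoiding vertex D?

Paths from A to C avoiding D:
A-E-C: 3 + 9 = 12
A-B-E-C: 3 + 6 + 9 = 18
A-B-C: 3 + 7 = 10
A-E-B-C: 3 + 6 + 7 = 16
Best route has total 10.

10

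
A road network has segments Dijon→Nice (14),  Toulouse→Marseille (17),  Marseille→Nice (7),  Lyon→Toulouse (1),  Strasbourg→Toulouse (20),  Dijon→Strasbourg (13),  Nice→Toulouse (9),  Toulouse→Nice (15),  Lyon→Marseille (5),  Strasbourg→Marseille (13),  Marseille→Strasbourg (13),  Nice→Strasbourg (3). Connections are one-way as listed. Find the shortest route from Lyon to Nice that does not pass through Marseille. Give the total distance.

16

Paths from Lyon to Nice avoiding Marseille:
Lyon→Toulouse→Nice: 1 + 15 = 16
Shortest: 16 km.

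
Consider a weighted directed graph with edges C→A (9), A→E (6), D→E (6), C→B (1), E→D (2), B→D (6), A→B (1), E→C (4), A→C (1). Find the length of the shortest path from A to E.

6

Candidate routes:
A → E: 6
A → B → D → E: 1 + 6 + 6 = 13
A → C → B → D → E: 1 + 1 + 6 + 6 = 14
Shortest: 6.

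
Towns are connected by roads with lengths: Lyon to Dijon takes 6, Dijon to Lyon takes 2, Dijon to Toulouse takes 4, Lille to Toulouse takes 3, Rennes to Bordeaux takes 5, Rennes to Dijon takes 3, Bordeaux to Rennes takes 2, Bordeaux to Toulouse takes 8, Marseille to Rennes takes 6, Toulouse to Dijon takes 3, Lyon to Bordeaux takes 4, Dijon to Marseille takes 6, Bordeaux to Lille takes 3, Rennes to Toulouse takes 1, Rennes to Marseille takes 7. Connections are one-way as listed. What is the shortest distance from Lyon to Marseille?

Routes from Lyon to Marseille:
Lyon-Bordeaux-Rennes-Dijon-Marseille: 4 + 2 + 3 + 6 = 15
Lyon-Bordeaux-Lille-Toulouse-Dijon-Marseille: 4 + 3 + 3 + 3 + 6 = 19
Lyon-Bordeaux-Toulouse-Dijon-Marseille: 4 + 8 + 3 + 6 = 21
Lyon-Bordeaux-Rennes-Marseille: 4 + 2 + 7 = 13
Lyon-Dijon-Marseille: 6 + 6 = 12
Lyon-Bordeaux-Rennes-Toulouse-Dijon-Marseille: 4 + 2 + 1 + 3 + 6 = 16
Best route has total 12.

12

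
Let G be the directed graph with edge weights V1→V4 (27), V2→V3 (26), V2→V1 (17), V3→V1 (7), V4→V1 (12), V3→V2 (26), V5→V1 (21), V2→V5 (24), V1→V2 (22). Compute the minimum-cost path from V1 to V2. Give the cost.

Routes from V1 to V2:
V1→V2: 22
The minimum is 22.

22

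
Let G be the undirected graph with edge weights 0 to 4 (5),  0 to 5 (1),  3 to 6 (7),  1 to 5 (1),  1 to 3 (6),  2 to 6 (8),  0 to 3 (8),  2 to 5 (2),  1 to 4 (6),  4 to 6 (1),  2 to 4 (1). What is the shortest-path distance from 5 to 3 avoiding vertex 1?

9

Some routes from 5 to 3 avoiding 1:
5 -> 0 -> 4 -> 6 -> 3: 1 + 5 + 1 + 7 = 14
5 -> 2 -> 4 -> 6 -> 3: 2 + 1 + 1 + 7 = 11
5 -> 0 -> 3: 1 + 8 = 9
Shortest: 9.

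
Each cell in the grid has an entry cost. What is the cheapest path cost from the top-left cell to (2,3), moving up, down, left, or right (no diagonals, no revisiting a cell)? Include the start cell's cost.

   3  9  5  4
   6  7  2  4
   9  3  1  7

26

Path r0c0 -> r1c0 -> r1c1 -> r1c2 -> r2c2 -> r2c3: 3 + 6 + 7 + 2 + 1 + 7 = 26.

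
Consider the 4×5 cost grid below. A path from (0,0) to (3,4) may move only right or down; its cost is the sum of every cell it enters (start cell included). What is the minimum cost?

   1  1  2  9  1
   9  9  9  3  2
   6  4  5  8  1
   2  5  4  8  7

24

Best path: r0c0 r0c1 r0c2 r0c3 r0c4 r1c4 r2c4 r3c4
Cost: 1 + 1 + 2 + 9 + 1 + 2 + 1 + 7 = 24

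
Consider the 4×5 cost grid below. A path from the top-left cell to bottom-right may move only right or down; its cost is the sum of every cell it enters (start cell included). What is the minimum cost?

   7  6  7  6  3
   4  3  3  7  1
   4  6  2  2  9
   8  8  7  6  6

33

Path r0c0 → r1c0 → r1c1 → r1c2 → r2c2 → r2c3 → r3c3 → r3c4: 7 + 4 + 3 + 3 + 2 + 2 + 6 + 6 = 33.
For comparison, the top-then-right route costs 45.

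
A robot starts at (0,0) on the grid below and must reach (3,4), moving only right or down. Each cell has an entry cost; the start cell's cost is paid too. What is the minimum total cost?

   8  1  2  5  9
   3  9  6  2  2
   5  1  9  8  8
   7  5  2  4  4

32

Best path: [0,0] → [0,1] → [0,2] → [0,3] → [1,3] → [1,4] → [2,4] → [3,4]
Cost: 8 + 1 + 2 + 5 + 2 + 2 + 8 + 4 = 32
(Top row then right column would cost 39.)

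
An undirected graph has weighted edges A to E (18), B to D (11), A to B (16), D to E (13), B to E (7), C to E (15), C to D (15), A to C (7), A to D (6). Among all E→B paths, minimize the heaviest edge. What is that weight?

7

Checking several routes:
E → D → B: max(13, 11) = 13
E → C → A → D → B: max(15, 7, 6, 11) = 15
E → B: max(7) = 7
E → C → A → B: max(15, 7, 16) = 16
E → C → D → B: max(15, 15, 11) = 15
The minimum achievable maximum is 7.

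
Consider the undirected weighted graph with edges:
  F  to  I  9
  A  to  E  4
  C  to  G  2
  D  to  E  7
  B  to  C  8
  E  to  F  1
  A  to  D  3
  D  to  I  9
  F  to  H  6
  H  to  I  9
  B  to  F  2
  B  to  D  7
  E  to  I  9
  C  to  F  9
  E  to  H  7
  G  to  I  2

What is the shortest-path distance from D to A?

3

Comparing a few candidate routes:
D - A: 3
D - E - A: 7 + 4 = 11
D - I - E - A: 9 + 9 + 4 = 22
D - B - F - E - A: 7 + 2 + 1 + 4 = 14
The minimum is 3.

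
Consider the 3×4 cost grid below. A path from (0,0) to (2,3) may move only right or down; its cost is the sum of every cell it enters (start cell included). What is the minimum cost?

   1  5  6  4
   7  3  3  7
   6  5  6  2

Path r0c0→r0c1→r1c1→r1c2→r2c2→r2c3: 1 + 5 + 3 + 3 + 6 + 2 = 20.
For comparison, the top-then-right route costs 25.

20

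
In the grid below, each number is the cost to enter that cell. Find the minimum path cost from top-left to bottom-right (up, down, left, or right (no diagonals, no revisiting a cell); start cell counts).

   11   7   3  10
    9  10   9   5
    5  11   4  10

One optimal route is (0,0) -> (0,1) -> (0,2) -> (1,2) -> (2,2) -> (2,3).
Its cost is 11 + 7 + 3 + 9 + 4 + 10 = 44.

44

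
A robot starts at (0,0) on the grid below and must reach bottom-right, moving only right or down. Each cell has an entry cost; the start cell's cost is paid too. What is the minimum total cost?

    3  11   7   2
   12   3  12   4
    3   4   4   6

Take [0,0] → [0,1] → [1,1] → [2,1] → [2,2] → [2,3] for a total of 3 + 11 + 3 + 4 + 4 + 6 = 31.

31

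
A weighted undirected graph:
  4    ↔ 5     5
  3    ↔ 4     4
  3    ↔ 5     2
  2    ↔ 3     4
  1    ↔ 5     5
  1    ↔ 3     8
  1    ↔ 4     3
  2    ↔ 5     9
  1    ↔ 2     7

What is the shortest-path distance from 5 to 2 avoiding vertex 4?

Paths from 5 to 2 avoiding 4:
5 - 3 - 1 - 2: 2 + 8 + 7 = 17
5 - 1 - 2: 5 + 7 = 12
5 - 2: 9
5 - 1 - 3 - 2: 5 + 8 + 4 = 17
5 - 3 - 2: 2 + 4 = 6
Shortest: 6.

6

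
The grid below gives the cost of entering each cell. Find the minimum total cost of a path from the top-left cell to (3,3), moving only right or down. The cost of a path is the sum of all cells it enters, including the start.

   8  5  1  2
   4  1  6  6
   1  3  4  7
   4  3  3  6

28

Path [0,0] [1,0] [1,1] [2,1] [3,1] [3,2] [3,3]: 8 + 4 + 1 + 3 + 3 + 3 + 6 = 28.
(Top row then right column would cost 35.)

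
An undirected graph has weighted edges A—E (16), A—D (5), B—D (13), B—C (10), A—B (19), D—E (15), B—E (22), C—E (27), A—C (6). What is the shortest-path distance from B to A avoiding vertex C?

Routes from B to A avoiding C:
B-A: 19
B-D-E-A: 13 + 15 + 16 = 44
B-D-A: 13 + 5 = 18
B-E-D-A: 22 + 15 + 5 = 42
B-E-A: 22 + 16 = 38
Shortest: 18.

18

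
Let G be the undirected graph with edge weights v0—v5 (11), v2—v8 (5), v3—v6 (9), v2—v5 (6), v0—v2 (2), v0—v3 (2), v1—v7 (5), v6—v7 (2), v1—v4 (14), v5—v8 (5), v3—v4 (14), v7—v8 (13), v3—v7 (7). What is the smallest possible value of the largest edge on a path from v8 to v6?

Comparing a few candidate routes:
v8→v5→v2→v0→v3→v7→v6: max(5, 6, 2, 2, 7, 2) = 7
v8→v2→v0→v3→v7→v6: max(5, 2, 2, 7, 2) = 7
v8→v2→v5→v0→v3→v7→v6: max(5, 6, 11, 2, 7, 2) = 11
v8→v5→v2→v0→v3→v6: max(5, 6, 2, 2, 9) = 9
v8→v2→v0→v3→v6: max(5, 2, 2, 9) = 9
v8→v2→v5→v0→v3→v6: max(5, 6, 11, 2, 9) = 11
Smallest bottleneck: 7.

7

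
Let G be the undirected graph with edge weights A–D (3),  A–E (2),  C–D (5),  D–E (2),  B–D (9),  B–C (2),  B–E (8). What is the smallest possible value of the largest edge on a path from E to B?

5

Comparing a few candidate routes:
E-B: max(8) = 8
E-A-D-C-B: max(2, 3, 5, 2) = 5
E-D-C-B: max(2, 5, 2) = 5
Best route has worst link 5.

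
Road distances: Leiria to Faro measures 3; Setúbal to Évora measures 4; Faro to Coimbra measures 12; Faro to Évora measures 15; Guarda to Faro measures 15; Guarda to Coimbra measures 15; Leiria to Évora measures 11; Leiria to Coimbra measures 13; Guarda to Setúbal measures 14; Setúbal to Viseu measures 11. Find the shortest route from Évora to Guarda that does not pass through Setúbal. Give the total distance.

29

Checking several routes:
Évora -> Leiria -> Coimbra -> Guarda: 11 + 13 + 15 = 39
Évora -> Leiria -> Faro -> Guarda: 11 + 3 + 15 = 29
Évora -> Faro -> Guarda: 15 + 15 = 30
Évora -> Leiria -> Faro -> Coimbra -> Guarda: 11 + 3 + 12 + 15 = 41
The minimum is 29.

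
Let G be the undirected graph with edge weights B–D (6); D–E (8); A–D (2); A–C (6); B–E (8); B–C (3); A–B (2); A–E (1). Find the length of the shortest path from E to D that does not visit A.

Routes from E to D avoiding A:
E - D: 8
E - B - D: 8 + 6 = 14
Best route has total 8.

8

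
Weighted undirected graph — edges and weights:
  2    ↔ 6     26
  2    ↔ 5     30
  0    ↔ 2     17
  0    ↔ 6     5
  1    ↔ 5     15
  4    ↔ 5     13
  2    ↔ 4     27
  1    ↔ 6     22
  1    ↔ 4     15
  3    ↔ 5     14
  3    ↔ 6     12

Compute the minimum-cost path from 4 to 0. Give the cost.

Checking several routes:
4→2→0: 27 + 17 = 44
4→5→1→6→0: 13 + 15 + 22 + 5 = 55
4→2→6→0: 27 + 26 + 5 = 58
4→5→3→6→0: 13 + 14 + 12 + 5 = 44
4→1→6→0: 15 + 22 + 5 = 42
Best route has total 42.

42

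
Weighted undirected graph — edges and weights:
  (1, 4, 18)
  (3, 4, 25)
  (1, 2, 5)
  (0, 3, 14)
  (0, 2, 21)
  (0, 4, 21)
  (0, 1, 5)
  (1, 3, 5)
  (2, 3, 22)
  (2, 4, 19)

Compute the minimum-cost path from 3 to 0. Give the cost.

Some routes from 3 to 0:
3 - 2 - 0: 22 + 21 = 43
3 - 0: 14
3 - 1 - 2 - 0: 5 + 5 + 21 = 31
3 - 2 - 1 - 0: 22 + 5 + 5 = 32
3 - 1 - 0: 5 + 5 = 10
The minimum is 10.

10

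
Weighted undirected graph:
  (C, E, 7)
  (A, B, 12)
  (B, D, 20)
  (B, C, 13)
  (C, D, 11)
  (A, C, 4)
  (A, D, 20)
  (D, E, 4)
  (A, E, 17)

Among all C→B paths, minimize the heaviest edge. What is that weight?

12

A few of the C→B routes:
C → D → B: max(11, 20) = 20
C → A → B: max(4, 12) = 12
C → B: max(13) = 13
C → E → A → B: max(7, 17, 12) = 17
C → D → A → B: max(11, 20, 12) = 20
C → D → E → A → B: max(11, 4, 17, 12) = 17
Best route has worst link 12.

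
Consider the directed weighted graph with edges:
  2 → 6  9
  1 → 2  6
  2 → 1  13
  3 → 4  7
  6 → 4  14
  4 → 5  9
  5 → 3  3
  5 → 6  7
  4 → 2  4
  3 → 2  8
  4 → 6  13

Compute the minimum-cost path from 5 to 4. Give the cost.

10

Paths from 5 to 4:
5→3→4: 3 + 7 = 10
5→6→4: 7 + 14 = 21
5→3→2→6→4: 3 + 8 + 9 + 14 = 34
Best route has total 10.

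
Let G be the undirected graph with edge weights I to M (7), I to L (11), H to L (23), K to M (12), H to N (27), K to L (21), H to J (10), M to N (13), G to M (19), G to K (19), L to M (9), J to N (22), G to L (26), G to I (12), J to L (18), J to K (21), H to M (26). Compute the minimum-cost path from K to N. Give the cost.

25

Checking several routes:
K-J-N: 21 + 22 = 43
K-M-N: 12 + 13 = 25
K-L-M-N: 21 + 9 + 13 = 43
Shortest: 25.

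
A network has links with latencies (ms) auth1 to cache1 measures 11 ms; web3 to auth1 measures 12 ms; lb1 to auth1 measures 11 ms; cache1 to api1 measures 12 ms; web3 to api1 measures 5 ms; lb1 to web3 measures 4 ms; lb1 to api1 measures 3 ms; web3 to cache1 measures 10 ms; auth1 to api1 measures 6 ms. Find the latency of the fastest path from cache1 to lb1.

14

Checking several routes:
cache1 → web3 → lb1: 10 + 4 = 14
cache1 → api1 → web3 → lb1: 12 + 5 + 4 = 21
cache1 → auth1 → lb1: 11 + 11 = 22
cache1 → api1 → lb1: 12 + 3 = 15
cache1 → web3 → api1 → lb1: 10 + 5 + 3 = 18
cache1 → auth1 → api1 → lb1: 11 + 6 + 3 = 20
The minimum is 14 ms.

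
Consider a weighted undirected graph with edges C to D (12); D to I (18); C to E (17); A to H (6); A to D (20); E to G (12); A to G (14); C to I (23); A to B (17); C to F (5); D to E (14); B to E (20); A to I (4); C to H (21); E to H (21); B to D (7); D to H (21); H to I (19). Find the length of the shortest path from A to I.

4

Some routes from A to I:
A-D-I: 20 + 18 = 38
A-H-D-I: 6 + 21 + 18 = 45
A-I: 4
A-B-D-I: 17 + 7 + 18 = 42
A-H-I: 6 + 19 = 25
The minimum is 4.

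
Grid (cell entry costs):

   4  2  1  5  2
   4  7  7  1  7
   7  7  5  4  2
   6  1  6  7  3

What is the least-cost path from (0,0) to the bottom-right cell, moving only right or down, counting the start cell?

Cheapest: r0c0 r0c1 r0c2 r0c3 r1c3 r2c3 r2c4 r3c4
  4 + 2 + 1 + 5 + 1 + 4 + 2 + 3 = 22

22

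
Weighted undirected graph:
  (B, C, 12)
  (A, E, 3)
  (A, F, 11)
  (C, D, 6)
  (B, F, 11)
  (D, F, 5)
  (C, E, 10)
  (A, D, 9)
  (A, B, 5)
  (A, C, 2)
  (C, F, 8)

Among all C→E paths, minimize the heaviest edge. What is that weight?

3

A few of the C→E routes:
C-F-D-A-E: max(8, 5, 9, 3) = 9
C-D-F-B-A-E: max(6, 5, 11, 5, 3) = 11
C-D-F-A-E: max(6, 5, 11, 3) = 11
C-E: max(10) = 10
C-D-A-E: max(6, 9, 3) = 9
C-A-E: max(2, 3) = 3
The minimum achievable maximum is 3.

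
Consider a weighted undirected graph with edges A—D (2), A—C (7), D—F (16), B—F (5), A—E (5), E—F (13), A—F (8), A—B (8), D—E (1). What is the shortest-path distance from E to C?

Some routes from E to C:
E → F → A → C: 13 + 8 + 7 = 28
E → D → A → C: 1 + 2 + 7 = 10
E → A → C: 5 + 7 = 12
Best route has total 10.

10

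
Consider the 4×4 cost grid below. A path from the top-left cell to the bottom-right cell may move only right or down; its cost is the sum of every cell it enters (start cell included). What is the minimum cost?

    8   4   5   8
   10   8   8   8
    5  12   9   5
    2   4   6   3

38

Best path: r0c0→r1c0→r2c0→r3c0→r3c1→r3c2→r3c3
Cost: 8 + 10 + 5 + 2 + 4 + 6 + 3 = 38
For comparison, the top-then-right route costs 41.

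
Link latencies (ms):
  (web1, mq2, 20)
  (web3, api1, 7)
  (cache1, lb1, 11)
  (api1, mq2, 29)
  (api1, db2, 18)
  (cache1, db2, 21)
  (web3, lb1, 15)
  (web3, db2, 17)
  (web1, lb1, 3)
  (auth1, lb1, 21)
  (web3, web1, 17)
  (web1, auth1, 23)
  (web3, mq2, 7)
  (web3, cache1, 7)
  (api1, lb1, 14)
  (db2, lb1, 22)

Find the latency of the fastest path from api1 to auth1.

Checking several routes:
api1 → lb1 → web1 → auth1: 14 + 3 + 23 = 40
api1 → lb1 → auth1: 14 + 21 = 35
api1 → web3 → lb1 → auth1: 7 + 15 + 21 = 43
Best route has total 35 ms.

35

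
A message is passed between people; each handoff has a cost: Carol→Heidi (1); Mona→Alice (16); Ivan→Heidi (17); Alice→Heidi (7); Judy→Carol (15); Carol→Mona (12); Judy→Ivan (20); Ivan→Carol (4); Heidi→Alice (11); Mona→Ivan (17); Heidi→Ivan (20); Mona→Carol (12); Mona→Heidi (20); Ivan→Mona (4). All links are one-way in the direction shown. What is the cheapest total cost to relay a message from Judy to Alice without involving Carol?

Paths from Judy to Alice avoiding Carol:
Judy→Ivan→Mona→Alice: 20 + 4 + 16 = 40
Judy→Ivan→Heidi→Alice: 20 + 17 + 11 = 48
Judy→Ivan→Mona→Heidi→Alice: 20 + 4 + 20 + 11 = 55
The minimum is 40.

40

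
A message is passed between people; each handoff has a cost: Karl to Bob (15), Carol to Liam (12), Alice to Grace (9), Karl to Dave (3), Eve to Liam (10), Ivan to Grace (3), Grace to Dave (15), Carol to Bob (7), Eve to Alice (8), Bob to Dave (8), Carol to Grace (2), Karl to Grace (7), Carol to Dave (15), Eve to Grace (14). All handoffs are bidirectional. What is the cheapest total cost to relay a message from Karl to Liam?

Checking several routes:
Karl - Grace - Carol - Liam: 7 + 2 + 12 = 21
Karl - Dave - Carol - Liam: 3 + 15 + 12 = 30
Karl - Dave - Bob - Carol - Liam: 3 + 8 + 7 + 12 = 30
The minimum is 21.

21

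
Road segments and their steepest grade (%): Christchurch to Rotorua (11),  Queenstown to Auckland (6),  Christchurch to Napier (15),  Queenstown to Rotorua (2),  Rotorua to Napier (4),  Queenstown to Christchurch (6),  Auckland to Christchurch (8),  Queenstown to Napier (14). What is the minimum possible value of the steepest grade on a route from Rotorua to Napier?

A few of the Rotorua→Napier routes:
Rotorua - Napier: max(4) = 4
Rotorua - Queenstown - Christchurch - Napier: max(2, 6, 15) = 15
Rotorua - Christchurch - Queenstown - Napier: max(11, 6, 14) = 14
Rotorua - Christchurch - Napier: max(11, 15) = 15
Rotorua - Christchurch - Auckland - Queenstown - Napier: max(11, 8, 6, 14) = 14
Rotorua - Queenstown - Napier: max(2, 14) = 14
Best route has worst link 4%.

4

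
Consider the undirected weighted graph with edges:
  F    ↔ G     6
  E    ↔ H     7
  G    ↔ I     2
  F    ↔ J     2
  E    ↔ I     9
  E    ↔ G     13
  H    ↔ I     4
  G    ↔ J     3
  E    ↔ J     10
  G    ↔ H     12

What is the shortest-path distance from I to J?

5

Comparing a few candidate routes:
I → G → J: 2 + 3 = 5
I → G → F → J: 2 + 6 + 2 = 10
I → E → J: 9 + 10 = 19
I → H → G → J: 4 + 12 + 3 = 19
I → H → E → J: 4 + 7 + 10 = 21
The minimum is 5.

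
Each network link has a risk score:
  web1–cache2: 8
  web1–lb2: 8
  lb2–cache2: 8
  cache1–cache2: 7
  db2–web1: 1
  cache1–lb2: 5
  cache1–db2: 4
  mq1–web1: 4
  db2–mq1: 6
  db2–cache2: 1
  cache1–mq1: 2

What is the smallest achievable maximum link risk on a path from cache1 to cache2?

4

A few of the cache1→cache2 routes:
cache1 → mq1 → db2 → cache2: max(2, 6, 1) = 6
cache1 → mq1 → web1 → lb2 → cache2: max(2, 4, 8, 8) = 8
cache1 → cache2: max(7) = 7
cache1 → mq1 → web1 → db2 → cache2: max(2, 4, 1, 1) = 4
cache1 → mq1 → web1 → cache2: max(2, 4, 8) = 8
cache1 → db2 → cache2: max(4, 1) = 4
Best route has worst link 4.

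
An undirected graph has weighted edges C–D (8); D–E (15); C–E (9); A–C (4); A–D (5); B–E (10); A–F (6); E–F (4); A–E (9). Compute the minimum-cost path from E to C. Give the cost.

9

Comparing a few candidate routes:
E -> A -> C: 9 + 4 = 13
E -> A -> D -> C: 9 + 5 + 8 = 22
E -> D -> C: 15 + 8 = 23
E -> F -> A -> C: 4 + 6 + 4 = 14
E -> C: 9
Shortest: 9.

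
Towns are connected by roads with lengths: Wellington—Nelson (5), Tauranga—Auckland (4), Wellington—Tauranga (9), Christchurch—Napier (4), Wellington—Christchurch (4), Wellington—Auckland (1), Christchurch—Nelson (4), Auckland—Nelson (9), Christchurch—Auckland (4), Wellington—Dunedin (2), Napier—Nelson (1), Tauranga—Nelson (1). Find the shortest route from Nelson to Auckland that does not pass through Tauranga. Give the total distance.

6

Comparing a few candidate routes:
Nelson → Napier → Christchurch → Wellington → Auckland: 1 + 4 + 4 + 1 = 10
Nelson → Christchurch → Auckland: 4 + 4 = 8
Nelson → Christchurch → Wellington → Auckland: 4 + 4 + 1 = 9
Nelson → Wellington → Auckland: 5 + 1 = 6
Nelson → Napier → Christchurch → Auckland: 1 + 4 + 4 = 9
Nelson → Auckland: 9
Shortest: 6.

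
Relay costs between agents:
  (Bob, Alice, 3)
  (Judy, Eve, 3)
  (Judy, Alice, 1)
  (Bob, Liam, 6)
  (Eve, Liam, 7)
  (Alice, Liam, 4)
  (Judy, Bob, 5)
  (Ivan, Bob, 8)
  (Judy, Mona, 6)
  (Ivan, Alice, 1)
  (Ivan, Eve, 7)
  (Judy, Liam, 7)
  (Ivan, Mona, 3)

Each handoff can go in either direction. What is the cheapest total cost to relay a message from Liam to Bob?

6

Comparing a few candidate routes:
Liam - Alice - Bob: 4 + 3 = 7
Liam - Alice - Judy - Bob: 4 + 1 + 5 = 10
Liam - Bob: 6
Liam - Judy - Bob: 7 + 5 = 12
Liam - Judy - Alice - Bob: 7 + 1 + 3 = 11
Best route has total 6.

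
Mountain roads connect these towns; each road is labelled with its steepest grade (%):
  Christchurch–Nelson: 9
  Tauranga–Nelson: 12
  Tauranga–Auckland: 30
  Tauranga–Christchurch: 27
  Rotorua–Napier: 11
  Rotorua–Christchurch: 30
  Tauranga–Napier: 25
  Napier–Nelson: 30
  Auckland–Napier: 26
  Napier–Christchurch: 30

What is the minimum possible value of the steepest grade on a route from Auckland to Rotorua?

26

Checking several routes:
Auckland → Napier → Rotorua: max(26, 11) = 26
Auckland → Tauranga → Napier → Christchurch → Rotorua: max(30, 25, 30, 30) = 30
Auckland → Tauranga → Napier → Rotorua: max(30, 25, 11) = 30
Smallest bottleneck: 26%.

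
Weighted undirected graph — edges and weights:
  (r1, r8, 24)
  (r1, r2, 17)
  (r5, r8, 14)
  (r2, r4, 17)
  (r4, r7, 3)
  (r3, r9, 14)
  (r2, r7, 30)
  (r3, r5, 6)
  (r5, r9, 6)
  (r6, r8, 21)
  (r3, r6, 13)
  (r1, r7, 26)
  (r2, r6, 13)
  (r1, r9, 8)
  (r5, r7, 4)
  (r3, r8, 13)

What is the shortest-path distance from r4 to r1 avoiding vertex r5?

29

Some routes from r4 to r1 avoiding r5:
r4 - r7 - r2 - r1: 3 + 30 + 17 = 50
r4 - r2 - r7 - r1: 17 + 30 + 26 = 73
r4 - r2 - r1: 17 + 17 = 34
r4 - r7 - r1: 3 + 26 = 29
r4 - r2 - r6 - r3 - r9 - r1: 17 + 13 + 13 + 14 + 8 = 65
Shortest: 29.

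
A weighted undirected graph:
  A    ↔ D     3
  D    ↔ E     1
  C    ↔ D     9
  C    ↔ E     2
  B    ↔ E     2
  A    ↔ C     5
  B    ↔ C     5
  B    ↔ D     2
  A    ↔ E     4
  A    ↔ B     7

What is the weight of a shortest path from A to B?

Some routes from A to B:
A→D→B: 3 + 2 = 5
A→D→E→B: 3 + 1 + 2 = 6
A→E→B: 4 + 2 = 6
The minimum is 5.

5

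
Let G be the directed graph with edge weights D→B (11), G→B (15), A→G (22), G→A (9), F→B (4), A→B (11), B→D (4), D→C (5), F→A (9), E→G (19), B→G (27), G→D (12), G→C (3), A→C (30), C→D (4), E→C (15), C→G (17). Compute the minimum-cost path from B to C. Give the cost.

Checking several routes:
B - D - C: 4 + 5 = 9
B - G - C: 27 + 3 = 30
B - G - D - C: 27 + 12 + 5 = 44
The minimum is 9.

9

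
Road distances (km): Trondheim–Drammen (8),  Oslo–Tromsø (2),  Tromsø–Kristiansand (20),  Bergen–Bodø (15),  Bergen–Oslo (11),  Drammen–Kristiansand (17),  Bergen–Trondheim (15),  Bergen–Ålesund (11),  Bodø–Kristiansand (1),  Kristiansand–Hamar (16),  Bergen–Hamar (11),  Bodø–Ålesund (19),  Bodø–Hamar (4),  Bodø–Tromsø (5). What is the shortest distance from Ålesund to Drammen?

34

A few of the Ålesund→Drammen routes:
Ålesund -> Bodø -> Kristiansand -> Drammen: 19 + 1 + 17 = 37
Ålesund -> Bergen -> Bodø -> Kristiansand -> Drammen: 11 + 15 + 1 + 17 = 44
Ålesund -> Bergen -> Hamar -> Kristiansand -> Drammen: 11 + 11 + 16 + 17 = 55
Ålesund -> Bergen -> Trondheim -> Drammen: 11 + 15 + 8 = 34
Ålesund -> Bergen -> Oslo -> Tromsø -> Bodø -> Kristiansand -> Drammen: 11 + 11 + 2 + 5 + 1 + 17 = 47
Ålesund -> Bergen -> Hamar -> Bodø -> Kristiansand -> Drammen: 11 + 11 + 4 + 1 + 17 = 44
Best route has total 34 km.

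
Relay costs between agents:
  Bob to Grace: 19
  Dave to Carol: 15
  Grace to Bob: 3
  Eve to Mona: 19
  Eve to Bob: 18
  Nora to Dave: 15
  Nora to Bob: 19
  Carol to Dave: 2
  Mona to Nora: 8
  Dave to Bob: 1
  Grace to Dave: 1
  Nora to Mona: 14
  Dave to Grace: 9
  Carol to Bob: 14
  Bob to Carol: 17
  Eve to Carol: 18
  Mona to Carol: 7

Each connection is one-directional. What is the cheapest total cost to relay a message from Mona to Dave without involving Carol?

Routes from Mona to Dave avoiding Carol:
Mona→Nora→Dave: 8 + 15 = 23
Mona→Nora→Bob→Grace→Dave: 8 + 19 + 19 + 1 = 47
Best route has total 23.

23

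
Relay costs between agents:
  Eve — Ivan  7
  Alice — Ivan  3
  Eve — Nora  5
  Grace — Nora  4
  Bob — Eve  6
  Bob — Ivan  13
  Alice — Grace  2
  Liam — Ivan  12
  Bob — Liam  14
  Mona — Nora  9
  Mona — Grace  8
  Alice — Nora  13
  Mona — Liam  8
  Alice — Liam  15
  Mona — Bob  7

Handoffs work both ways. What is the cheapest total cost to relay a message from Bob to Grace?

15

Comparing a few candidate routes:
Bob-Mona-Nora-Grace: 7 + 9 + 4 = 20
Bob-Eve-Ivan-Alice-Grace: 6 + 7 + 3 + 2 = 18
Bob-Eve-Nora-Grace: 6 + 5 + 4 = 15
Bob-Ivan-Alice-Grace: 13 + 3 + 2 = 18
Bob-Mona-Grace: 7 + 8 = 15
The minimum is 15.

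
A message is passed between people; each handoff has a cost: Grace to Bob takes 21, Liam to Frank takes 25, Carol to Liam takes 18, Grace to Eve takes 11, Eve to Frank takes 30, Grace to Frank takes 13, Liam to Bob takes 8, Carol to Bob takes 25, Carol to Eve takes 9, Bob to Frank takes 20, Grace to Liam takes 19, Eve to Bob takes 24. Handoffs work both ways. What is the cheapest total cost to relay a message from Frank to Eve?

24

Comparing a few candidate routes:
Frank -> Liam -> Carol -> Eve: 25 + 18 + 9 = 52
Frank -> Eve: 30
Frank -> Bob -> Eve: 20 + 24 = 44
Frank -> Grace -> Eve: 13 + 11 = 24
Frank -> Bob -> Grace -> Eve: 20 + 21 + 11 = 52
Best route has total 24.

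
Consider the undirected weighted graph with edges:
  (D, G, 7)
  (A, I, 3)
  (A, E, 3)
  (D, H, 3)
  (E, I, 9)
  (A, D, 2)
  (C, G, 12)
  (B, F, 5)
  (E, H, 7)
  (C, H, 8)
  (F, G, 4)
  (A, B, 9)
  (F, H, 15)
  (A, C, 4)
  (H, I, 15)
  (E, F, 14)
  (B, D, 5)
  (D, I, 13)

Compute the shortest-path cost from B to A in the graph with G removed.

7

A few of the B→A routes:
B -> D -> A: 5 + 2 = 7
B -> D -> I -> A: 5 + 13 + 3 = 21
B -> D -> H -> C -> A: 5 + 3 + 8 + 4 = 20
B -> D -> H -> E -> A: 5 + 3 + 7 + 3 = 18
B -> F -> E -> A: 5 + 14 + 3 = 22
B -> A: 9
The minimum is 7.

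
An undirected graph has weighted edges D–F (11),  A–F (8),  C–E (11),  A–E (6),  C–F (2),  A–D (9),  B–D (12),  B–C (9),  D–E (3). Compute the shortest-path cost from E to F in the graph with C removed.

A few of the E→F routes:
E -> D -> A -> F: 3 + 9 + 8 = 20
E -> D -> F: 3 + 11 = 14
E -> A -> F: 6 + 8 = 14
Shortest: 14.

14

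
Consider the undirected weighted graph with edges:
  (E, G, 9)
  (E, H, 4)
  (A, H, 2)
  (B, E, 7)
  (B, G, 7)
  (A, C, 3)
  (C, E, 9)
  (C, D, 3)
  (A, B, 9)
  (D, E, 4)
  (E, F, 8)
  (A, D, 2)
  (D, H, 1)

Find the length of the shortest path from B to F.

15

Some routes from B to F:
B - A - D - E - F: 9 + 2 + 4 + 8 = 23
B - A - H - E - F: 9 + 2 + 4 + 8 = 23
B - E - F: 7 + 8 = 15
B - A - D - H - E - F: 9 + 2 + 1 + 4 + 8 = 24
B - A - H - D - E - F: 9 + 2 + 1 + 4 + 8 = 24
B - G - E - F: 7 + 9 + 8 = 24
Shortest: 15.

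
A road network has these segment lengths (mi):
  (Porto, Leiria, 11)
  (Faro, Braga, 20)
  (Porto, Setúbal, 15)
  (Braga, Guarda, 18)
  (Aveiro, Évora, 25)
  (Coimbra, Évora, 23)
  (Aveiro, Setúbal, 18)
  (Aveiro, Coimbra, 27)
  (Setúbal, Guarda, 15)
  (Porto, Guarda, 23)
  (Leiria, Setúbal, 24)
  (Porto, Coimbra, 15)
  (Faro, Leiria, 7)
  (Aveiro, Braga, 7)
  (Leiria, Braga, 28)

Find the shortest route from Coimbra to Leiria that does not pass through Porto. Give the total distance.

Some routes from Coimbra to Leiria avoiding Porto:
Coimbra-Aveiro-Setúbal-Leiria: 27 + 18 + 24 = 69
Coimbra-Aveiro-Braga-Leiria: 27 + 7 + 28 = 62
Coimbra-Évora-Aveiro-Braga-Faro-Leiria: 23 + 25 + 7 + 20 + 7 = 82
Coimbra-Aveiro-Braga-Faro-Leiria: 27 + 7 + 20 + 7 = 61
Best route has total 61 mi.

61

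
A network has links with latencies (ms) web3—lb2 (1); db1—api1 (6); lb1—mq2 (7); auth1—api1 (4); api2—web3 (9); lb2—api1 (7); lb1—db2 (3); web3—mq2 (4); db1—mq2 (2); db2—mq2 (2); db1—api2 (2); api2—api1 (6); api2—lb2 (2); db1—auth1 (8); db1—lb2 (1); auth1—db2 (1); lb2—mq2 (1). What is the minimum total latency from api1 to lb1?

A few of the api1→lb1 routes:
api1 → db1 → lb2 → mq2 → db2 → lb1: 6 + 1 + 1 + 2 + 3 = 13
api1 → lb2 → mq2 → db2 → lb1: 7 + 1 + 2 + 3 = 13
api1 → auth1 → db2 → lb1: 4 + 1 + 3 = 8
The minimum is 8 ms.

8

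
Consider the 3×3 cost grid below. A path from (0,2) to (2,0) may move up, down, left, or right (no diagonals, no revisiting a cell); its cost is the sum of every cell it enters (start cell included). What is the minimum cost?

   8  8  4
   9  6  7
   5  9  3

28

Cheapest: (0,2)→(1,2)→(2,2)→(2,1)→(2,0)
  4 + 7 + 3 + 9 + 5 = 28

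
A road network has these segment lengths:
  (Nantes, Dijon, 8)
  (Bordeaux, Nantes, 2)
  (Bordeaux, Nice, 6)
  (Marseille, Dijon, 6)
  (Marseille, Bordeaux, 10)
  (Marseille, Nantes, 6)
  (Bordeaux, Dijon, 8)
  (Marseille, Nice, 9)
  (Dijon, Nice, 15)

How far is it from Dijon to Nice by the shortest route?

14

Comparing a few candidate routes:
Dijon-Marseille-Nice: 6 + 9 = 15
Dijon-Nantes-Bordeaux-Nice: 8 + 2 + 6 = 16
Dijon-Bordeaux-Nice: 8 + 6 = 14
Dijon-Nice: 15
Shortest: 14.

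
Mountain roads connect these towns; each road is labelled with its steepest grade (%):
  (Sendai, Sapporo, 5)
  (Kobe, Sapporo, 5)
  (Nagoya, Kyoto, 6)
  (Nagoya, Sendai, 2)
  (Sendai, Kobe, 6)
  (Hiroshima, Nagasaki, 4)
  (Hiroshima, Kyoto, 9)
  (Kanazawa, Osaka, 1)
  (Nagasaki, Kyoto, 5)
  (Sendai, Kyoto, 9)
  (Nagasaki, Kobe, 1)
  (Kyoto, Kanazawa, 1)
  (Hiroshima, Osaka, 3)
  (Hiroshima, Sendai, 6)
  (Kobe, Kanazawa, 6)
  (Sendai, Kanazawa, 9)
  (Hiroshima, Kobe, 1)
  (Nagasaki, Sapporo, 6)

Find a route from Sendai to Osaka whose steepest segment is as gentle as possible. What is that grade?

5

Comparing a few candidate routes:
Sendai→Sapporo→Kobe→Nagasaki→Kyoto→Kanazawa→Osaka: max(5, 5, 1, 5, 1, 1) = 5
Sendai→Sapporo→Kobe→Hiroshima→Nagasaki→Kyoto→Kanazawa→Osaka: max(5, 5, 1, 4, 5, 1, 1) = 5
Sendai→Sapporo→Kobe→Hiroshima→Osaka: max(5, 5, 1, 3) = 5
Sendai→Sapporo→Kobe→Nagasaki→Hiroshima→Osaka: max(5, 5, 1, 4, 3) = 5
Sendai→Nagoya→Kyoto→Kanazawa→Osaka: max(2, 6, 1, 1) = 6
The minimum achievable maximum is 5%.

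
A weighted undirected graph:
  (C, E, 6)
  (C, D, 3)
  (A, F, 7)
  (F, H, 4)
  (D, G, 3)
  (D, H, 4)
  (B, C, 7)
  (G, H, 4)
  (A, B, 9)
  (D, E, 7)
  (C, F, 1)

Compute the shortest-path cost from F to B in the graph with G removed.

Some routes from F to B avoiding G:
F-C-B: 1 + 7 = 8
F-H-D-C-B: 4 + 4 + 3 + 7 = 18
F-A-B: 7 + 9 = 16
The minimum is 8.

8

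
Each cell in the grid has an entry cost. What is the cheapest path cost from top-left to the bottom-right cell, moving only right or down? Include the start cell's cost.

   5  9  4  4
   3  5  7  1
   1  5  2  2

18

Take r0c0 -> r1c0 -> r2c0 -> r2c1 -> r2c2 -> r2c3 for a total of 5 + 3 + 1 + 5 + 2 + 2 = 18.
(Top row then right column would cost 25.)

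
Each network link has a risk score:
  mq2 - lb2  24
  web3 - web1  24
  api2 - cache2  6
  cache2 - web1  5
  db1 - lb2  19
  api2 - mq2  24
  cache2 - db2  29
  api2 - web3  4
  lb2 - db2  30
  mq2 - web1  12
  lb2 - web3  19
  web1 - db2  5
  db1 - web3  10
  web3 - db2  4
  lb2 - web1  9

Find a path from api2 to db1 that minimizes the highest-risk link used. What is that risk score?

10

Checking several routes:
api2 -> cache2 -> web1 -> lb2 -> db1: max(6, 5, 9, 19) = 19
api2 -> cache2 -> web1 -> lb2 -> web3 -> db1: max(6, 5, 9, 19, 10) = 19
api2 -> web3 -> db2 -> web1 -> lb2 -> db1: max(4, 4, 5, 9, 19) = 19
api2 -> cache2 -> web1 -> db2 -> web3 -> db1: max(6, 5, 5, 4, 10) = 10
api2 -> web3 -> db1: max(4, 10) = 10
api2 -> cache2 -> web1 -> db2 -> web3 -> lb2 -> db1: max(6, 5, 5, 4, 19, 19) = 19
The minimum achievable maximum is 10.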